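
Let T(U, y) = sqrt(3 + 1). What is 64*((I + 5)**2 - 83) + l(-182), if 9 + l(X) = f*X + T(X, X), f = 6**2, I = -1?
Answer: -10847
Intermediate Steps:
T(U, y) = 2 (T(U, y) = sqrt(4) = 2)
f = 36
l(X) = -7 + 36*X (l(X) = -9 + (36*X + 2) = -9 + (2 + 36*X) = -7 + 36*X)
64*((I + 5)**2 - 83) + l(-182) = 64*((-1 + 5)**2 - 83) + (-7 + 36*(-182)) = 64*(4**2 - 83) + (-7 - 6552) = 64*(16 - 83) - 6559 = 64*(-67) - 6559 = -4288 - 6559 = -10847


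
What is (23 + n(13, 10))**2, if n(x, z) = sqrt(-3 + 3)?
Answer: 529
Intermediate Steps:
n(x, z) = 0 (n(x, z) = sqrt(0) = 0)
(23 + n(13, 10))**2 = (23 + 0)**2 = 23**2 = 529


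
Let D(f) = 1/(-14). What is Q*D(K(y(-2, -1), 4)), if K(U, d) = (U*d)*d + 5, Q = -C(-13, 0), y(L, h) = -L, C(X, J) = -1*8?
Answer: -4/7 ≈ -0.57143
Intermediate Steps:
C(X, J) = -8
Q = 8 (Q = -1*(-8) = 8)
K(U, d) = 5 + U*d**2 (K(U, d) = U*d**2 + 5 = 5 + U*d**2)
D(f) = -1/14
Q*D(K(y(-2, -1), 4)) = 8*(-1/14) = -4/7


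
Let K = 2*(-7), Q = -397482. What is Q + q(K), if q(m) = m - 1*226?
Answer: -397722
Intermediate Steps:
K = -14
q(m) = -226 + m (q(m) = m - 226 = -226 + m)
Q + q(K) = -397482 + (-226 - 14) = -397482 - 240 = -397722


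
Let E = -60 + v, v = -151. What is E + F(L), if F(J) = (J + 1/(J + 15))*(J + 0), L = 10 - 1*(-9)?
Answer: 5119/34 ≈ 150.56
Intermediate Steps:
L = 19 (L = 10 + 9 = 19)
E = -211 (E = -60 - 151 = -211)
F(J) = J*(J + 1/(15 + J)) (F(J) = (J + 1/(15 + J))*J = J*(J + 1/(15 + J)))
E + F(L) = -211 + 19*(1 + 19² + 15*19)/(15 + 19) = -211 + 19*(1 + 361 + 285)/34 = -211 + 19*(1/34)*647 = -211 + 12293/34 = 5119/34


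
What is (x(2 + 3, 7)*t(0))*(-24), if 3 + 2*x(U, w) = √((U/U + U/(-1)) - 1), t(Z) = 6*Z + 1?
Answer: 36 - 12*I*√5 ≈ 36.0 - 26.833*I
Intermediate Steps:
t(Z) = 1 + 6*Z
x(U, w) = -3/2 + √(-U)/2 (x(U, w) = -3/2 + √((U/U + U/(-1)) - 1)/2 = -3/2 + √((1 + U*(-1)) - 1)/2 = -3/2 + √((1 - U) - 1)/2 = -3/2 + √(-U)/2)
(x(2 + 3, 7)*t(0))*(-24) = ((-3/2 + √(-(2 + 3))/2)*(1 + 6*0))*(-24) = ((-3/2 + √(-1*5)/2)*(1 + 0))*(-24) = ((-3/2 + √(-5)/2)*1)*(-24) = ((-3/2 + (I*√5)/2)*1)*(-24) = ((-3/2 + I*√5/2)*1)*(-24) = (-3/2 + I*√5/2)*(-24) = 36 - 12*I*√5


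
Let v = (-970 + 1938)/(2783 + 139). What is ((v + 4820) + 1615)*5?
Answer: 47010095/1461 ≈ 32177.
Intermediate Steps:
v = 484/1461 (v = 968/2922 = 968*(1/2922) = 484/1461 ≈ 0.33128)
((v + 4820) + 1615)*5 = ((484/1461 + 4820) + 1615)*5 = (7042504/1461 + 1615)*5 = (9402019/1461)*5 = 47010095/1461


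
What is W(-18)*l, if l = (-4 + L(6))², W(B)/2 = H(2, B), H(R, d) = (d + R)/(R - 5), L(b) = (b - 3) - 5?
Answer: 384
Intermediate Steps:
L(b) = -8 + b (L(b) = (-3 + b) - 5 = -8 + b)
H(R, d) = (R + d)/(-5 + R)
W(B) = -4/3 - 2*B/3 (W(B) = 2*((2 + B)/(-5 + 2)) = 2*((2 + B)/(-3)) = 2*(-(2 + B)/3) = 2*(-⅔ - B/3) = -4/3 - 2*B/3)
l = 36 (l = (-4 + (-8 + 6))² = (-4 - 2)² = (-6)² = 36)
W(-18)*l = (-4/3 - ⅔*(-18))*36 = (-4/3 + 12)*36 = (32/3)*36 = 384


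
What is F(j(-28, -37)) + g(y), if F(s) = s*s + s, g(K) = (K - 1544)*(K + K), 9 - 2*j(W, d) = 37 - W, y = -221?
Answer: 780886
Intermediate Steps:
j(W, d) = -14 + W/2 (j(W, d) = 9/2 - (37 - W)/2 = 9/2 + (-37/2 + W/2) = -14 + W/2)
g(K) = 2*K*(-1544 + K) (g(K) = (-1544 + K)*(2*K) = 2*K*(-1544 + K))
F(s) = s + s**2 (F(s) = s**2 + s = s + s**2)
F(j(-28, -37)) + g(y) = (-14 + (1/2)*(-28))*(1 + (-14 + (1/2)*(-28))) + 2*(-221)*(-1544 - 221) = (-14 - 14)*(1 + (-14 - 14)) + 2*(-221)*(-1765) = -28*(1 - 28) + 780130 = -28*(-27) + 780130 = 756 + 780130 = 780886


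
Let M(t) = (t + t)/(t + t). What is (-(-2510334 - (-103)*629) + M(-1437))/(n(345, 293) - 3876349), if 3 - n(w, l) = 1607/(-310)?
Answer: -758119880/1201665653 ≈ -0.63089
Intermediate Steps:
n(w, l) = 2537/310 (n(w, l) = 3 - 1607/(-310) = 3 - 1607*(-1)/310 = 3 - 1*(-1607/310) = 3 + 1607/310 = 2537/310)
M(t) = 1 (M(t) = (2*t)/((2*t)) = (2*t)*(1/(2*t)) = 1)
(-(-2510334 - (-103)*629) + M(-1437))/(n(345, 293) - 3876349) = (-(-2510334 - (-103)*629) + 1)/(2537/310 - 3876349) = (-(-2510334 - 1*(-64787)) + 1)/(-1201665653/310) = (-(-2510334 + 64787) + 1)*(-310/1201665653) = (-1*(-2445547) + 1)*(-310/1201665653) = (2445547 + 1)*(-310/1201665653) = 2445548*(-310/1201665653) = -758119880/1201665653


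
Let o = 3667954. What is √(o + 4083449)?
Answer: 3*√861267 ≈ 2784.1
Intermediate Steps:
√(o + 4083449) = √(3667954 + 4083449) = √7751403 = 3*√861267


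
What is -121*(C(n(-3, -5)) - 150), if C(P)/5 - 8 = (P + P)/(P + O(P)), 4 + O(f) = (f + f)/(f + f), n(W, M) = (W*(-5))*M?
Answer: 157905/13 ≈ 12147.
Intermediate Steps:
n(W, M) = -5*M*W (n(W, M) = (-5*W)*M = -5*M*W)
O(f) = -3 (O(f) = -4 + (f + f)/(f + f) = -4 + (2*f)/((2*f)) = -4 + (2*f)*(1/(2*f)) = -4 + 1 = -3)
C(P) = 40 + 10*P/(-3 + P) (C(P) = 40 + 5*((P + P)/(P - 3)) = 40 + 5*((2*P)/(-3 + P)) = 40 + 5*(2*P/(-3 + P)) = 40 + 10*P/(-3 + P))
-121*(C(n(-3, -5)) - 150) = -121*(10*(-12 + 5*(-5*(-5)*(-3)))/(-3 - 5*(-5)*(-3)) - 150) = -121*(10*(-12 + 5*(-75))/(-3 - 75) - 150) = -121*(10*(-12 - 375)/(-78) - 150) = -121*(10*(-1/78)*(-387) - 150) = -121*(645/13 - 150) = -121*(-1305/13) = 157905/13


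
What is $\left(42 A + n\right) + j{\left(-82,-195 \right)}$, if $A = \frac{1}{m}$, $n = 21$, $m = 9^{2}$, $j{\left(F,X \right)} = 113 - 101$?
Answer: $\frac{905}{27} \approx 33.518$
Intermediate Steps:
$j{\left(F,X \right)} = 12$
$m = 81$
$A = \frac{1}{81} \approx 0.012346$
$\left(42 A + n\right) + j{\left(-82,-195 \right)} = \left(42 \cdot \frac{1}{81} + 21\right) + 12 = \left(\frac{14}{27} + 21\right) + 12 = \frac{581}{27} + 12 = \frac{905}{27}$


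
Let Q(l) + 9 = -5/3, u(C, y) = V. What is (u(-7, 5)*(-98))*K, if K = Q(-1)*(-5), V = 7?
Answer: -109760/3 ≈ -36587.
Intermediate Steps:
u(C, y) = 7
Q(l) = -32/3 (Q(l) = -9 - 5/3 = -32/3)
K = 160/3 (K = -32/3*(-5) = 160/3 ≈ 53.333)
(u(-7, 5)*(-98))*K = (7*(-98))*(160/3) = -686*160/3 = -109760/3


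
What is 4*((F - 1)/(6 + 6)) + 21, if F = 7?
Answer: 23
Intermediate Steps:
4*((F - 1)/(6 + 6)) + 21 = 4*((7 - 1)/(6 + 6)) + 21 = 4*(6/12) + 21 = 4*(6*(1/12)) + 21 = 4*(½) + 21 = 2 + 21 = 23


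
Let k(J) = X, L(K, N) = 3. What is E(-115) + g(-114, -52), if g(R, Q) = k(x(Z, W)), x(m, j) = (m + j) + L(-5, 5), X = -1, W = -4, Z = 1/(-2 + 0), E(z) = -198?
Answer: -199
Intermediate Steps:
Z = -½ (Z = 1/(-2) = -½ ≈ -0.50000)
x(m, j) = 3 + j + m (x(m, j) = (m + j) + 3 = (j + m) + 3 = 3 + j + m)
k(J) = -1
g(R, Q) = -1
E(-115) + g(-114, -52) = -198 - 1 = -199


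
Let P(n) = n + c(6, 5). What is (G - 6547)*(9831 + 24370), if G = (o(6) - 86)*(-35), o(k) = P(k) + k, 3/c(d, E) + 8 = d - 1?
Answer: -134136322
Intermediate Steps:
c(d, E) = 3/(-9 + d) (c(d, E) = 3/(-8 + (d - 1)) = 3/(-8 + (-1 + d)) = 3/(-9 + d))
P(n) = -1 + n (P(n) = n + 3/(-9 + 6) = n + 3/(-3) = n + 3*(-1/3) = n - 1 = -1 + n)
o(k) = -1 + 2*k (o(k) = (-1 + k) + k = -1 + 2*k)
G = 2625 (G = ((-1 + 2*6) - 86)*(-35) = ((-1 + 12) - 86)*(-35) = (11 - 86)*(-35) = -75*(-35) = 2625)
(G - 6547)*(9831 + 24370) = (2625 - 6547)*(9831 + 24370) = -3922*34201 = -134136322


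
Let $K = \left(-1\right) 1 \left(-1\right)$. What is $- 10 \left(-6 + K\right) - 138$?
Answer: $-88$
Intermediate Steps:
$K = 1$ ($K = \left(-1\right) \left(-1\right) = 1$)
$- 10 \left(-6 + K\right) - 138 = - 10 \left(-6 + 1\right) - 138 = \left(-10\right) \left(-5\right) - 138 = 50 - 138 = -88$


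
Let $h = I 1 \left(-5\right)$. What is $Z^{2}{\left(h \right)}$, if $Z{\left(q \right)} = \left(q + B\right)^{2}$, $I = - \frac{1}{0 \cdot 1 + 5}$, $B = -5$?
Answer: $256$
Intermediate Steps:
$I = - \frac{1}{5}$ ($I = - \frac{1}{0 + 5} = - \frac{1}{5} \approx -0.2$)
$h = 1$ ($h = - \frac{1 \left(-5\right)}{5} = \left(- \frac{1}{5}\right) \left(-5\right) = 1$)
$Z{\left(q \right)} = \left(-5 + q\right)^{2}$ ($Z{\left(q \right)} = \left(q - 5\right)^{2} = \left(-5 + q\right)^{2}$)
$Z^{2}{\left(h \right)} = \left(\left(-5 + 1\right)^{2}\right)^{2} = \left(\left(-4\right)^{2}\right)^{2} = 16^{2} = 256$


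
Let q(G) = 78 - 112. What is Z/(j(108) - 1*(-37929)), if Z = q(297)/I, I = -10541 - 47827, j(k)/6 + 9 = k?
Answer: 17/1124255232 ≈ 1.5121e-8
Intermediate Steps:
q(G) = -34
j(k) = -54 + 6*k
I = -58368
Z = 17/29184 (Z = -34/(-58368) = -34*(-1/58368) = 17/29184 ≈ 0.00058251)
Z/(j(108) - 1*(-37929)) = 17/(29184*((-54 + 6*108) - 1*(-37929))) = 17/(29184*((-54 + 648) + 37929)) = 17/(29184*(594 + 37929)) = (17/29184)/38523 = (17/29184)*(1/38523) = 17/1124255232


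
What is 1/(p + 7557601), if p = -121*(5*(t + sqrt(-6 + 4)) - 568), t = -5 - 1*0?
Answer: 3814677/29103521594683 + 605*I*sqrt(2)/58207043189366 ≈ 1.3107e-7 + 1.4699e-11*I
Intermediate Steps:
t = -5 (t = -5 + 0 = -5)
p = 71753 - 605*I*sqrt(2) (p = -121*(5*(-5 + sqrt(-6 + 4)) - 568) = -121*(5*(-5 + sqrt(-2)) - 568) = -121*(5*(-5 + I*sqrt(2)) - 568) = -121*((-25 + 5*I*sqrt(2)) - 568) = -121*(-593 + 5*I*sqrt(2)) = 71753 - 605*I*sqrt(2) ≈ 71753.0 - 855.6*I)
1/(p + 7557601) = 1/((71753 - 605*I*sqrt(2)) + 7557601) = 1/(7629354 - 605*I*sqrt(2))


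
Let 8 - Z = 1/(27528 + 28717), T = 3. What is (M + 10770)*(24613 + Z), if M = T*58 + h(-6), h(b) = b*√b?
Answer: 15155340327936/56245 - 8308848864*I*√6/56245 ≈ 2.6945e+8 - 3.6185e+5*I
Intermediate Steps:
h(b) = b^(3/2)
Z = 449959/56245 (Z = 8 - 1/(27528 + 28717) = 8 - 1/56245 = 449959/56245 ≈ 8.0000)
M = 174 - 6*I*√6 (M = 3*58 + (-6)^(3/2) = 174 - 6*I*√6 ≈ 174.0 - 14.697*I)
(M + 10770)*(24613 + Z) = ((174 - 6*I*√6) + 10770)*(24613 + 449959/56245) = (10944 - 6*I*√6)*(1384808144/56245) = 15155340327936/56245 - 8308848864*I*√6/56245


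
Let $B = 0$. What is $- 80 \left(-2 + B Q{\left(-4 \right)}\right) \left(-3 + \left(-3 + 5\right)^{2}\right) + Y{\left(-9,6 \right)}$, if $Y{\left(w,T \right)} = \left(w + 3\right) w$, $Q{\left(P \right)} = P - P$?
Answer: $214$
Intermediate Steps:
$Q{\left(P \right)} = 0$
$Y{\left(w,T \right)} = w \left(3 + w\right)$ ($Y{\left(w,T \right)} = \left(3 + w\right) w = w \left(3 + w\right)$)
$- 80 \left(-2 + B Q{\left(-4 \right)}\right) \left(-3 + \left(-3 + 5\right)^{2}\right) + Y{\left(-9,6 \right)} = - 80 \left(-2 + 0 \cdot 0\right) \left(-3 + \left(-3 + 5\right)^{2}\right) - 9 \left(3 - 9\right) = - 80 \left(-2 + 0\right) \left(-3 + 2^{2}\right) - -54 = - 80 \left(- 2 \left(-3 + 4\right)\right) + 54 = - 80 \left(\left(-2\right) 1\right) + 54 = \left(-80\right) \left(-2\right) + 54 = 160 + 54 = 214$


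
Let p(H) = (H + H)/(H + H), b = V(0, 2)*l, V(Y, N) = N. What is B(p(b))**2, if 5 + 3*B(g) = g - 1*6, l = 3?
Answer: 100/9 ≈ 11.111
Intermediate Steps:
b = 6 (b = 2*3 = 6)
p(H) = 1 (p(H) = (2*H)/((2*H)) = (2*H)*(1/(2*H)) = 1)
B(g) = -11/3 + g/3 (B(g) = -5/3 + (g - 1*6)/3 = -5/3 + (g - 6)/3 = -5/3 + (-6 + g)/3 = -5/3 + (-2 + g/3) = -11/3 + g/3)
B(p(b))**2 = (-11/3 + (1/3)*1)**2 = (-11/3 + 1/3)**2 = (-10/3)**2 = 100/9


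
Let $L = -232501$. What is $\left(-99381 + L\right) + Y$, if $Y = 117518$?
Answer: $-214364$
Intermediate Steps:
$\left(-99381 + L\right) + Y = \left(-99381 - 232501\right) + 117518 = -331882 + 117518 = -214364$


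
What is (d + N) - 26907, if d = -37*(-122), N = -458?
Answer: -22851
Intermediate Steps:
d = 4514
(d + N) - 26907 = (4514 - 458) - 26907 = 4056 - 26907 = -22851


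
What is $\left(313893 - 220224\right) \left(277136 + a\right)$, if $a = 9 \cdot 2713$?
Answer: $28246167957$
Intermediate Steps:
$a = 24417$
$\left(313893 - 220224\right) \left(277136 + a\right) = \left(313893 - 220224\right) \left(277136 + 24417\right) = 93669 \cdot 301553 = 28246167957$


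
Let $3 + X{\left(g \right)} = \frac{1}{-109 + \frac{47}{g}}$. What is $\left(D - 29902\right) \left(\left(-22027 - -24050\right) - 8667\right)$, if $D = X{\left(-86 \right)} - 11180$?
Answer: $\frac{2571639070924}{9421} \approx 2.7297 \cdot 10^{8}$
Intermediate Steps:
$X{\left(g \right)} = -3 + \frac{1}{-109 + \frac{47}{g}}$
$D = - \frac{105355129}{9421}$ ($D = \frac{141 - -28208}{-47 + 109 \left(-86\right)} - 11180 = \frac{141 + 28208}{-47 - 9374} - 11180 = \frac{1}{-9421} \cdot 28349 - 11180 = \left(- \frac{1}{9421}\right) 28349 - 11180 = - \frac{28349}{9421} - 11180 = - \frac{105355129}{9421} \approx -11183.0$)
$\left(D - 29902\right) \left(\left(-22027 - -24050\right) - 8667\right) = \left(- \frac{105355129}{9421} - 29902\right) \left(\left(-22027 - -24050\right) - 8667\right) = - \frac{387061871 \left(\left(-22027 + 24050\right) - 8667\right)}{9421} = - \frac{387061871 \left(2023 - 8667\right)}{9421} = \left(- \frac{387061871}{9421}\right) \left(-6644\right) = \frac{2571639070924}{9421}$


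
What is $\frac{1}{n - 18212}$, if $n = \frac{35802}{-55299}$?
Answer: $- \frac{18433}{335713730} \approx -5.4907 \cdot 10^{-5}$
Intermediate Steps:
$n = - \frac{11934}{18433}$ ($n = 35802 \left(- \frac{1}{55299}\right) = - \frac{11934}{18433} \approx -0.64743$)
$\frac{1}{n - 18212} = \frac{1}{- \frac{11934}{18433} - 18212} = \frac{1}{- \frac{335713730}{18433}} = - \frac{18433}{335713730}$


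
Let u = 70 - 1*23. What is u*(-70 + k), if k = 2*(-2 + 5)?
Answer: -3008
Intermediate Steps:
u = 47 (u = 70 - 23 = 47)
k = 6 (k = 2*3 = 6)
u*(-70 + k) = 47*(-70 + 6) = 47*(-64) = -3008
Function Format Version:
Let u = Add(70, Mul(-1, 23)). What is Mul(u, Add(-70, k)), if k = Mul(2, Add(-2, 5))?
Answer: -3008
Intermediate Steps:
u = 47 (u = Add(70, -23) = 47)
k = 6 (k = Mul(2, 3) = 6)
Mul(u, Add(-70, k)) = Mul(47, Add(-70, 6)) = Mul(47, -64) = -3008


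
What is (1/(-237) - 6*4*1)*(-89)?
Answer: 506321/237 ≈ 2136.4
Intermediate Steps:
(1/(-237) - 6*4*1)*(-89) = (-1/237 - 24*1)*(-89) = (-1/237 - 24)*(-89) = -5689/237*(-89) = 506321/237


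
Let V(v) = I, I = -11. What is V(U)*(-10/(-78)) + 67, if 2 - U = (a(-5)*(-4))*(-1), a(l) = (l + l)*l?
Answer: 2558/39 ≈ 65.590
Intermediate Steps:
a(l) = 2*l**2 (a(l) = (2*l)*l = 2*l**2)
U = -198 (U = 2 - (2*(-5)**2)*(-4)*(-1) = 2 - (2*25)*(-4)*(-1) = 2 - 50*(-4)*(-1) = 2 - (-200)*(-1) = 2 - 1*200 = 2 - 200 = -198)
V(v) = -11
V(U)*(-10/(-78)) + 67 = -(-110)/(-78) + 67 = -(-110)*(-1)/78 + 67 = -11*5/39 + 67 = -55/39 + 67 = 2558/39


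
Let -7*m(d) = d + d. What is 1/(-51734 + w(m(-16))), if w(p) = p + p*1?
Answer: -7/362074 ≈ -1.9333e-5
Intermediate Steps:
m(d) = -2*d/7 (m(d) = -(d + d)/7 = -2*d/7)
w(p) = 2*p (w(p) = p + p = 2*p)
1/(-51734 + w(m(-16))) = 1/(-51734 + 2*(-2/7*(-16))) = 1/(-51734 + 2*(32/7)) = 1/(-51734 + 64/7) = 1/(-362074/7) = -7/362074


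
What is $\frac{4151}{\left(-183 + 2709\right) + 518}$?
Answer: $\frac{4151}{3044} \approx 1.3637$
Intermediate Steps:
$\frac{4151}{\left(-183 + 2709\right) + 518} = \frac{4151}{2526 + 518} = \frac{4151}{3044}$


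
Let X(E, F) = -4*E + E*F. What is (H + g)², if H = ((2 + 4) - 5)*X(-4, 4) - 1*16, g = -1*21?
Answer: 1369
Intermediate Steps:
g = -21
H = -16 (H = ((2 + 4) - 5)*(-4*(-4 + 4)) - 1*16 = (6 - 5)*(-4*0) - 16 = 1*0 - 16 = 0 - 16 = -16)
(H + g)² = (-16 - 21)² = (-37)² = 1369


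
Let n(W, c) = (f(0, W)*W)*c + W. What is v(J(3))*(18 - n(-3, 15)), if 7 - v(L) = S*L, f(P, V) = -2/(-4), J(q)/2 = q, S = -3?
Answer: 2175/2 ≈ 1087.5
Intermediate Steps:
J(q) = 2*q
f(P, V) = ½ (f(P, V) = -2*(-¼) = ½)
n(W, c) = W + W*c/2 (n(W, c) = (W/2)*c + W = W*c/2 + W = W + W*c/2)
v(L) = 7 + 3*L (v(L) = 7 - (-3)*L = 7 + 3*L)
v(J(3))*(18 - n(-3, 15)) = (7 + 3*(2*3))*(18 - (-3)*(2 + 15)/2) = (7 + 3*6)*(18 - (-3)*17/2) = (7 + 18)*(18 - 1*(-51/2)) = 25*(18 + 51/2) = 25*(87/2) = 2175/2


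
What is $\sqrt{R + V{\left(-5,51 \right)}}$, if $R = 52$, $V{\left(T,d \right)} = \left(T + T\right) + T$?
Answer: $\sqrt{37} \approx 6.0828$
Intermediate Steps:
$V{\left(T,d \right)} = 3 T$ ($V{\left(T,d \right)} = 2 T + T = 3 T$)
$\sqrt{R + V{\left(-5,51 \right)}} = \sqrt{52 + 3 \left(-5\right)} = \sqrt{52 - 15} = \sqrt{37}$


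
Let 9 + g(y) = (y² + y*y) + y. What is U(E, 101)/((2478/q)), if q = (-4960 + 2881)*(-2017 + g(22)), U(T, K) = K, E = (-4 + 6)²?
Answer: 5179482/59 ≈ 87788.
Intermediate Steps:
E = 4 (E = 2² = 4)
g(y) = -9 + y + 2*y² (g(y) = -9 + ((y² + y*y) + y) = -9 + ((y² + y²) + y) = -9 + (2*y² + y) = -9 + (y + 2*y²) = -9 + y + 2*y²)
q = 2153844 (q = (-4960 + 2881)*(-2017 + (-9 + 22 + 2*22²)) = -2079*(-2017 + (-9 + 22 + 2*484)) = -2079*(-2017 + (-9 + 22 + 968)) = -2079*(-2017 + 981) = -2079*(-1036) = 2153844)
U(E, 101)/((2478/q)) = 101/((2478/2153844)) = 101/((2478*(1/2153844))) = 101/(59/51282) = 101*(51282/59) = 5179482/59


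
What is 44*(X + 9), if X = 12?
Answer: 924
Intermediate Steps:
44*(X + 9) = 44*(12 + 9) = 44*21 = 924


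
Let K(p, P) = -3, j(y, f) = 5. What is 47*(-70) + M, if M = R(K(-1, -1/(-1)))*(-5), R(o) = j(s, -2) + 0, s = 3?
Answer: -3315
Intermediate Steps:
R(o) = 5 (R(o) = 5 + 0 = 5)
M = -25 (M = 5*(-5) = -25)
47*(-70) + M = 47*(-70) - 25 = -3290 - 25 = -3315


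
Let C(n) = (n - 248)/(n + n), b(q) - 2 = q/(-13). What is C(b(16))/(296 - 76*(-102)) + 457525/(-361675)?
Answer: -1496112949/1164304160 ≈ -1.2850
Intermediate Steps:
b(q) = 2 - q/13 (b(q) = 2 + q/(-13) = 2 + q*(-1/13) = 2 - q/13)
C(n) = (-248 + n)/(2*n) (C(n) = (-248 + n)/((2*n)) = (-248 + n)*(1/(2*n)) = (-248 + n)/(2*n))
C(b(16))/(296 - 76*(-102)) + 457525/(-361675) = ((-248 + (2 - 1/13*16))/(2*(2 - 1/13*16)))/(296 - 76*(-102)) + 457525/(-361675) = ((-248 + (2 - 16/13))/(2*(2 - 16/13)))/(296 + 7752) + 457525*(-1/361675) = ((-248 + 10/13)/(2*(10/13)))/8048 - 18301/14467 = ((½)*(13/10)*(-3214/13))*(1/8048) - 18301/14467 = -1607/10*1/8048 - 18301/14467 = -1607/80480 - 18301/14467 = -1496112949/1164304160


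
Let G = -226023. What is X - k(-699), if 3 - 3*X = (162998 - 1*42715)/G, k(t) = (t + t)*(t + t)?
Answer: -1325219967524/678069 ≈ -1.9544e+6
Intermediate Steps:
k(t) = 4*t² (k(t) = (2*t)*(2*t) = 4*t²)
X = 798352/678069 (X = 1 - (162998 - 1*42715)/(3*(-226023)) = 1 - (162998 - 42715)*(-1)/(3*226023) = 1 - 120283*(-1)/(3*226023) = 1 - ⅓*(-120283/226023) = 1 + 120283/678069 = 798352/678069 ≈ 1.1774)
X - k(-699) = 798352/678069 - 4*(-699)² = 798352/678069 - 4*488601 = 798352/678069 - 1*1954404 = 798352/678069 - 1954404 = -1325219967524/678069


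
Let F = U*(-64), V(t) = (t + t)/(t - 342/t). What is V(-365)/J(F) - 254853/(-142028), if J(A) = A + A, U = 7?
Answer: 3788220274213/2113787953088 ≈ 1.7921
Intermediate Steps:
V(t) = 2*t/(t - 342/t) (V(t) = (2*t)/(t - 342/t) = 2*t/(t - 342/t))
F = -448 (F = 7*(-64) = -448)
J(A) = 2*A
V(-365)/J(F) - 254853/(-142028) = (2*(-365)²/(-342 + (-365)²))/((2*(-448))) - 254853/(-142028) = (2*133225/(-342 + 133225))/(-896) - 254853*(-1/142028) = (2*133225/132883)*(-1/896) + 254853/142028 = (2*133225*(1/132883))*(-1/896) + 254853/142028 = (266450/132883)*(-1/896) + 254853/142028 = -133225/59531584 + 254853/142028 = 3788220274213/2113787953088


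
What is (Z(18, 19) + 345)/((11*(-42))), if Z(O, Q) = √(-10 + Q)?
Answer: -58/77 ≈ -0.75325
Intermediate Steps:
(Z(18, 19) + 345)/((11*(-42))) = (√(-10 + 19) + 345)/((11*(-42))) = (√9 + 345)/(-462) = (3 + 345)*(-1/462) = 348*(-1/462) = -58/77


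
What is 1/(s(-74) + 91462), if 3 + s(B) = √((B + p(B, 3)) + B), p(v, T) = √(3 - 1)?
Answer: 1/(91459 + I*√(148 - √2)) ≈ 1.0934e-5 - 1.4e-9*I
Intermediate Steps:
p(v, T) = √2
s(B) = -3 + √(√2 + 2*B) (s(B) = -3 + √((B + √2) + B) = -3 + √(√2 + 2*B))
1/(s(-74) + 91462) = 1/((-3 + √(√2 + 2*(-74))) + 91462) = 1/((-3 + √(√2 - 148)) + 91462) = 1/((-3 + √(-148 + √2)) + 91462) = 1/(91459 + √(-148 + √2))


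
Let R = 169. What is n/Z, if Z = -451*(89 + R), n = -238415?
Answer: 5815/2838 ≈ 2.0490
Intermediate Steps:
Z = -116358 (Z = -451*(89 + 169) = -451*258 = -116358)
n/Z = -238415/(-116358) = -238415*(-1/116358) = 5815/2838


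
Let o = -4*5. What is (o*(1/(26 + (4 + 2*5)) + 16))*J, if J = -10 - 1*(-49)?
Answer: -24999/2 ≈ -12500.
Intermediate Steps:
J = 39 (J = -10 + 49 = 39)
o = -20
(o*(1/(26 + (4 + 2*5)) + 16))*J = -20*(1/(26 + (4 + 2*5)) + 16)*39 = -20*(1/(26 + (4 + 10)) + 16)*39 = -20*(1/(26 + 14) + 16)*39 = -20*(1/40 + 16)*39 = -20*641/40*39 = -641/2*39 = -24999/2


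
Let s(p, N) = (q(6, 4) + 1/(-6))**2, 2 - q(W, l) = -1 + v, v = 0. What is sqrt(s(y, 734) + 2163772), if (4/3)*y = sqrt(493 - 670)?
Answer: sqrt(77896081)/6 ≈ 1471.0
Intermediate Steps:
q(W, l) = 3 (q(W, l) = 2 - (-1 + 0) = 2 - 1*(-1) = 2 + 1 = 3)
y = 3*I*sqrt(177)/4 (y = 3*sqrt(493 - 670)/4 = 3*sqrt(-177)/4 = 3*(I*sqrt(177))/4 = 3*I*sqrt(177)/4 ≈ 9.9781*I)
s(p, N) = 289/36 (s(p, N) = (3 + 1/(-6))**2 = (3 - 1/6)**2 = (17/6)**2 = 289/36)
sqrt(s(y, 734) + 2163772) = sqrt(289/36 + 2163772) = sqrt(77896081/36) = sqrt(77896081)/6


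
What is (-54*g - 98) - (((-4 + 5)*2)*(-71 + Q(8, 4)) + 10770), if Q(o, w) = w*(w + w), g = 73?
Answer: -14732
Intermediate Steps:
Q(o, w) = 2*w² (Q(o, w) = w*(2*w) = 2*w²)
(-54*g - 98) - (((-4 + 5)*2)*(-71 + Q(8, 4)) + 10770) = (-54*73 - 98) - (((-4 + 5)*2)*(-71 + 2*4²) + 10770) = (-3942 - 98) - ((1*2)*(-71 + 2*16) + 10770) = -4040 - (2*(-71 + 32) + 10770) = -4040 - (2*(-39) + 10770) = -4040 - (-78 + 10770) = -4040 - 1*10692 = -4040 - 10692 = -14732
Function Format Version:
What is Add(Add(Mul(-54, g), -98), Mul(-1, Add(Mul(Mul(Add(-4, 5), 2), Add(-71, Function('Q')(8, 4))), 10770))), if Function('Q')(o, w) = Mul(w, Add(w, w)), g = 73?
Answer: -14732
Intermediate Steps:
Function('Q')(o, w) = Mul(2, Pow(w, 2)) (Function('Q')(o, w) = Mul(w, Mul(2, w)) = Mul(2, Pow(w, 2)))
Add(Add(Mul(-54, g), -98), Mul(-1, Add(Mul(Mul(Add(-4, 5), 2), Add(-71, Function('Q')(8, 4))), 10770))) = Add(Add(Mul(-54, 73), -98), Mul(-1, Add(Mul(Mul(Add(-4, 5), 2), Add(-71, Mul(2, Pow(4, 2)))), 10770))) = Add(Add(-3942, -98), Mul(-1, Add(Mul(Mul(1, 2), Add(-71, Mul(2, 16))), 10770))) = Add(-4040, Mul(-1, Add(Mul(2, Add(-71, 32)), 10770))) = Add(-4040, Mul(-1, Add(Mul(2, -39), 10770))) = Add(-4040, Mul(-1, Add(-78, 10770))) = Add(-4040, Mul(-1, 10692)) = Add(-4040, -10692) = -14732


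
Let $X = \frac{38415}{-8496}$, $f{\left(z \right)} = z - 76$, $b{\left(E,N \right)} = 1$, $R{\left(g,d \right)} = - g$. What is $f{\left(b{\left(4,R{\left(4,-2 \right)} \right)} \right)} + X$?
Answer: $- \frac{225205}{2832} \approx -79.521$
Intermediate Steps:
$f{\left(z \right)} = -76 + z$
$X = - \frac{12805}{2832}$ ($X = 38415 \left(- \frac{1}{8496}\right) = - \frac{12805}{2832} \approx -4.5215$)
$f{\left(b{\left(4,R{\left(4,-2 \right)} \right)} \right)} + X = \left(-76 + 1\right) - \frac{12805}{2832} = -75 - \frac{12805}{2832} = - \frac{225205}{2832}$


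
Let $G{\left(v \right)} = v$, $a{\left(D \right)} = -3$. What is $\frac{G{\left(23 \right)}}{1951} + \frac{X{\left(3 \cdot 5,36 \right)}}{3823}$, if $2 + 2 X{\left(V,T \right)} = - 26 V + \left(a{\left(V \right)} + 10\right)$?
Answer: $- \frac{575277}{14917346} \approx -0.038564$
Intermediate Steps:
$X{\left(V,T \right)} = \frac{5}{2} - 13 V$ ($X{\left(V,T \right)} = -1 + \frac{- 26 V + \left(-3 + 10\right)}{2} = -1 + \frac{- 26 V + 7}{2} = -1 + \frac{7 - 26 V}{2} = -1 - \left(- \frac{7}{2} + 13 V\right) = \frac{5}{2} - 13 V$)
$\frac{G{\left(23 \right)}}{1951} + \frac{X{\left(3 \cdot 5,36 \right)}}{3823} = \frac{23}{1951} + \frac{\frac{5}{2} - 13 \cdot 3 \cdot 5}{3823} = 23 \cdot \frac{1}{1951} + \left(\frac{5}{2} - 195\right) \frac{1}{3823} = \frac{23}{1951} + \left(\frac{5}{2} - 195\right) \frac{1}{3823} = \frac{23}{1951} - \frac{385}{7646} = - \frac{575277}{14917346}$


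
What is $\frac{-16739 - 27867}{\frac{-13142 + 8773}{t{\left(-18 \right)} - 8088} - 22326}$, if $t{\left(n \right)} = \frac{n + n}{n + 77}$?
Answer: $\frac{21287232168}{10654334557} \approx 1.998$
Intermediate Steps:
$t{\left(n \right)} = \frac{2 n}{77 + n}$
$\frac{-16739 - 27867}{\frac{-13142 + 8773}{t{\left(-18 \right)} - 8088} - 22326} = \frac{-16739 - 27867}{\frac{-13142 + 8773}{2 \left(-18\right) \frac{1}{77 - 18} - 8088} - 22326} = - \frac{44606}{- \frac{4369}{2 \left(-18\right) \frac{1}{59} - 8088} - 22326} = - \frac{44606}{- \frac{4369}{- \frac{36}{59} - 8088} - 22326} = - \frac{44606}{- \frac{4369}{- \frac{477228}{59}} - 22326} = - \frac{44606}{\left(-4369\right) \left(- \frac{59}{477228}\right) - 22326} = - \frac{44606}{\frac{257771}{477228} - 22326} = - \frac{44606}{- \frac{10654334557}{477228}} = \left(-44606\right) \left(- \frac{477228}{10654334557}\right) = \frac{21287232168}{10654334557}$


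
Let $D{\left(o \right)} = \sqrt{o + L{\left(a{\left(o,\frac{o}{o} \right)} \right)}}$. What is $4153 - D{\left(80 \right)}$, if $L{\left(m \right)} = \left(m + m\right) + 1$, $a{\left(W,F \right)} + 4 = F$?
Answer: $4153 - 5 \sqrt{3} \approx 4144.3$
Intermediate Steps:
$a{\left(W,F \right)} = -4 + F$
$L{\left(m \right)} = 1 + 2 m$ ($L{\left(m \right)} = 2 m + 1 = 1 + 2 m$)
$D{\left(o \right)} = \sqrt{-5 + o}$ ($D{\left(o \right)} = \sqrt{o + \left(1 + 2 \left(-4 + \frac{o}{o}\right)\right)} = \sqrt{o + \left(1 + 2 \left(-4 + 1\right)\right)} = \sqrt{o + \left(1 + 2 \left(-3\right)\right)} = \sqrt{o + \left(1 - 6\right)} = \sqrt{o - 5} = \sqrt{-5 + o}$)
$4153 - D{\left(80 \right)} = 4153 - \sqrt{-5 + 80} = 4153 - \sqrt{75} = 4153 - 5 \sqrt{3}$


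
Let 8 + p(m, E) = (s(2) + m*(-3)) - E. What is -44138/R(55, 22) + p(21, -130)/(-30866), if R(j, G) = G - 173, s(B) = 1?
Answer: 681177224/2330383 ≈ 292.30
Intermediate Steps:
R(j, G) = -173 + G
p(m, E) = -7 - E - 3*m (p(m, E) = -8 + ((1 + m*(-3)) - E) = -8 + ((1 - 3*m) - E) = -8 + (1 - E - 3*m) = -7 - E - 3*m)
-44138/R(55, 22) + p(21, -130)/(-30866) = -44138/(-173 + 22) + (-7 - 1*(-130) - 3*21)/(-30866) = -44138/(-151) + (-7 + 130 - 63)*(-1/30866) = -44138*(-1/151) + 60*(-1/30866) = 44138/151 - 30/15433 = 681177224/2330383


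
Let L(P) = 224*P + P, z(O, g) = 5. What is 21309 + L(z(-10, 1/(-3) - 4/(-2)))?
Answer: 22434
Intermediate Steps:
L(P) = 225*P
21309 + L(z(-10, 1/(-3) - 4/(-2))) = 21309 + 225*5 = 21309 + 1125 = 22434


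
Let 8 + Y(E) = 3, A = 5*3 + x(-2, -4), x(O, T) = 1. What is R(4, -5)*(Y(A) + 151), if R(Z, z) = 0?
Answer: 0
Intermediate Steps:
A = 16 (A = 5*3 + 1 = 15 + 1 = 16)
Y(E) = -5 (Y(E) = -8 + 3 = -5)
R(4, -5)*(Y(A) + 151) = 0*(-5 + 151) = 0*146 = 0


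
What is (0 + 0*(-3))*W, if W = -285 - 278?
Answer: 0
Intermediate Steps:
W = -563
(0 + 0*(-3))*W = (0 + 0*(-3))*(-563) = (0 + 0)*(-563) = 0*(-563) = 0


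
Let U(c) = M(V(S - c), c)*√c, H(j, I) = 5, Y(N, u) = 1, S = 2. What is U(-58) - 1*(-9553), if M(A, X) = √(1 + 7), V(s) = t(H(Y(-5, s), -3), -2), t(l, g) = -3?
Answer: 9553 + 4*I*√29 ≈ 9553.0 + 21.541*I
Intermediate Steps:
V(s) = -3
M(A, X) = 2*√2 (M(A, X) = √8 = 2*√2)
U(c) = 2*√2*√c (U(c) = (2*√2)*√c = 2*√2*√c)
U(-58) - 1*(-9553) = 2*√2*√(-58) - 1*(-9553) = 2*√2*(I*√58) + 9553 = 4*I*√29 + 9553 = 9553 + 4*I*√29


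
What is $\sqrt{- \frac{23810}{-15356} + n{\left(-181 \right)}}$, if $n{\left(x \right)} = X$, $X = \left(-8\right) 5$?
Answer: $\frac{i \sqrt{2266660770}}{7678} \approx 6.2008 i$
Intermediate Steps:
$X = -40$
$n{\left(x \right)} = -40$
$\sqrt{- \frac{23810}{-15356} + n{\left(-181 \right)}} = \sqrt{- \frac{23810}{-15356} - 40} = \sqrt{\left(-23810\right) \left(- \frac{1}{15356}\right) - 40} = \sqrt{\frac{11905}{7678} - 40} = \sqrt{- \frac{295215}{7678}} = \frac{i \sqrt{2266660770}}{7678}$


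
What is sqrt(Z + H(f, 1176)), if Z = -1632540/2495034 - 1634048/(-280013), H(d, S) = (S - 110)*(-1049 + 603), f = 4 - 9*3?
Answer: 95*I*sqrt(714244565290697881907298)/116440325907 ≈ 689.51*I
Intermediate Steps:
f = -23 (f = 4 - 27 = -23)
H(d, S) = 49060 - 446*S (H(d, S) = (-110 + S)*(-446) = 49060 - 446*S)
Z = 603312149102/116440325907 (Z = -1632540*1/2495034 - 1634048*(-1/280013) = -272090/415839 + 1634048/280013 = 603312149102/116440325907 ≈ 5.1813)
sqrt(Z + H(f, 1176)) = sqrt(603312149102/116440325907 + (49060 - 446*1176)) = sqrt(603312149102/116440325907 + (49060 - 524496)) = sqrt(603312149102/116440325907 - 475436) = sqrt(-55359319475771350/116440325907) = 95*I*sqrt(714244565290697881907298)/116440325907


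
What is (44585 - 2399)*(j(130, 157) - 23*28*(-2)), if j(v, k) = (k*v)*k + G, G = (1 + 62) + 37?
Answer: 135238106988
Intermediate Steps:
G = 100 (G = 63 + 37 = 100)
j(v, k) = 100 + v*k² (j(v, k) = (k*v)*k + 100 = v*k² + 100 = 100 + v*k²)
(44585 - 2399)*(j(130, 157) - 23*28*(-2)) = (44585 - 2399)*((100 + 130*157²) - 23*28*(-2)) = 42186*((100 + 130*24649) - 644*(-2)) = 42186*((100 + 3204370) + 1288) = 42186*(3204470 + 1288) = 42186*3205758 = 135238106988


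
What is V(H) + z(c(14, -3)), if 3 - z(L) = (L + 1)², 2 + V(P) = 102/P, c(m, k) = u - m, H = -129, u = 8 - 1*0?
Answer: -1066/43 ≈ -24.791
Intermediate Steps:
u = 8 (u = 8 + 0 = 8)
c(m, k) = 8 - m
V(P) = -2 + 102/P
z(L) = 3 - (1 + L)² (z(L) = 3 - (L + 1)² = 3 - (1 + L)²)
V(H) + z(c(14, -3)) = (-2 + 102/(-129)) + (3 - (1 + (8 - 1*14))²) = (-2 + 102*(-1/129)) + (3 - (1 + (8 - 14))²) = (-2 - 34/43) + (3 - (1 - 6)²) = -120/43 + (3 - 1*(-5)²) = -120/43 + (3 - 1*25) = -120/43 + (3 - 25) = -120/43 - 22 = -1066/43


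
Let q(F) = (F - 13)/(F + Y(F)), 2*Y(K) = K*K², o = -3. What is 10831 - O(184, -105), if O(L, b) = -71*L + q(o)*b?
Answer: 263965/11 ≈ 23997.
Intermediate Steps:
Y(K) = K³/2 (Y(K) = (K*K²)/2 = K³/2)
q(F) = (-13 + F)/(F + F³/2) (q(F) = (F - 13)/(F + F³/2) = (-13 + F)/(F + F³/2))
O(L, b) = -71*L + 32*b/33 (O(L, b) = -71*L + (2*(-13 - 3)/(-3*(2 + (-3)²)))*b = -71*L + (2*(-⅓)*(-16)/(2 + 9))*b = -71*L + (2*(-⅓)*(-16)/11)*b = -71*L + (2*(-⅓)*(1/11)*(-16))*b = -71*L + 32*b/33)
10831 - O(184, -105) = 10831 - (-71*184 + (32/33)*(-105)) = 10831 - (-13064 - 1120/11) = 10831 - 1*(-144824/11) = 10831 + 144824/11 = 263965/11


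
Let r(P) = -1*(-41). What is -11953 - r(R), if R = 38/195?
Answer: -11994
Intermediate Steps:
R = 38/195 (R = 38*(1/195) = 38/195 ≈ 0.19487)
r(P) = 41
-11953 - r(R) = -11953 - 1*41 = -11953 - 41 = -11994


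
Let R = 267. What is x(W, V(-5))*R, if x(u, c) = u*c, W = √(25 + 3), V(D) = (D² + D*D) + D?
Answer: 24030*√7 ≈ 63577.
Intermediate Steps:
V(D) = D + 2*D² (V(D) = (D² + D²) + D = 2*D² + D = D + 2*D²)
W = 2*√7 (W = √28 = 2*√7 ≈ 5.2915)
x(u, c) = c*u
x(W, V(-5))*R = ((-5*(1 + 2*(-5)))*(2*√7))*267 = ((-5*(1 - 10))*(2*√7))*267 = ((-5*(-9))*(2*√7))*267 = (45*(2*√7))*267 = (90*√7)*267 = 24030*√7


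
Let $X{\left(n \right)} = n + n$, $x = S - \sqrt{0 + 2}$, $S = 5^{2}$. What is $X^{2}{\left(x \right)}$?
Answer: $2508 - 200 \sqrt{2} \approx 2225.2$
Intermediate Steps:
$S = 25$
$x = 25 - \sqrt{2}$ ($x = 25 - \sqrt{0 + 2} = 25 - \sqrt{2} \approx 23.586$)
$X{\left(n \right)} = 2 n$
$X^{2}{\left(x \right)} = \left(2 \left(25 - \sqrt{2}\right)\right)^{2} = \left(50 - 2 \sqrt{2}\right)^{2}$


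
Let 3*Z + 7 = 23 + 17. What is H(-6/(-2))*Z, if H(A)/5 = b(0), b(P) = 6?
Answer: 330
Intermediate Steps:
Z = 11 (Z = -7/3 + (23 + 17)/3 = -7/3 + (1/3)*40 = -7/3 + 40/3 = 11)
H(A) = 30 (H(A) = 5*6 = 30)
H(-6/(-2))*Z = 30*11 = 330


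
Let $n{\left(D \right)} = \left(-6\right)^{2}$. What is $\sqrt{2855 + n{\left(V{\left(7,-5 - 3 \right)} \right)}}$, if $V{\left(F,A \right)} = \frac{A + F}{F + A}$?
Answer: $7 \sqrt{59} \approx 53.768$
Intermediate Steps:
$V{\left(F,A \right)} = 1$ ($V{\left(F,A \right)} = \frac{A + F}{A + F} = 1$)
$n{\left(D \right)} = 36$
$\sqrt{2855 + n{\left(V{\left(7,-5 - 3 \right)} \right)}} = \sqrt{2855 + 36} = \sqrt{2891} = 7 \sqrt{59}$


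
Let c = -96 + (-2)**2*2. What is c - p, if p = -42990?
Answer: 42902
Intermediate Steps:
c = -88 (c = -96 + 4*2 = -96 + 8 = -88)
c - p = -88 - 1*(-42990) = -88 + 42990 = 42902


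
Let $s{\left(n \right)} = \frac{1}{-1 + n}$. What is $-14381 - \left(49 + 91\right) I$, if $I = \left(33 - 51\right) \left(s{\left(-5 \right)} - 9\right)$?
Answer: $-37481$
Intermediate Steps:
$I = 165$ ($I = \left(33 - 51\right) \left(\frac{1}{-1 - 5} - 9\right) = - 18 \left(\frac{1}{-6} - 9\right) = - 18 \left(- \frac{1}{6} - 9\right) = \left(-18\right) \left(- \frac{55}{6}\right) = 165$)
$-14381 - \left(49 + 91\right) I = -14381 - \left(49 + 91\right) 165 = -14381 - 140 \cdot 165 = -14381 - 23100 = -37481$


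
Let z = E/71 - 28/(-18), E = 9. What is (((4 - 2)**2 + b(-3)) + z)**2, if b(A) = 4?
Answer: 38278969/408321 ≈ 93.747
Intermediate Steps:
z = 1075/639 (z = 9/71 - 28/(-18) = 9*(1/71) - 28*(-1/18) = 9/71 + 14/9 = 1075/639 ≈ 1.6823)
(((4 - 2)**2 + b(-3)) + z)**2 = (((4 - 2)**2 + 4) + 1075/639)**2 = ((2**2 + 4) + 1075/639)**2 = ((4 + 4) + 1075/639)**2 = (8 + 1075/639)**2 = (6187/639)**2 = 38278969/408321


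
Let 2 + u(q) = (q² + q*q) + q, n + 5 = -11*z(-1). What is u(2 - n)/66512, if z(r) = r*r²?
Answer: 13/33256 ≈ 0.00039091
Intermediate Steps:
z(r) = r³
n = 6 (n = -5 - 11*(-1)³ = -5 - 11*(-1) = -5 + 11 = 6)
u(q) = -2 + q + 2*q² (u(q) = -2 + ((q² + q*q) + q) = -2 + ((q² + q²) + q) = -2 + (2*q² + q) = -2 + (q + 2*q²) = -2 + q + 2*q²)
u(2 - n)/66512 = (-2 + (2 - 1*6) + 2*(2 - 1*6)²)/66512 = (-2 + (2 - 6) + 2*(2 - 6)²)*(1/66512) = (-2 - 4 + 2*(-4)²)*(1/66512) = (-2 - 4 + 2*16)*(1/66512) = (-2 - 4 + 32)*(1/66512) = 26*(1/66512) = 13/33256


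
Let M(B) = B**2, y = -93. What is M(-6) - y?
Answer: 129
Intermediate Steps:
M(-6) - y = (-6)**2 - 1*(-93) = 36 + 93 = 129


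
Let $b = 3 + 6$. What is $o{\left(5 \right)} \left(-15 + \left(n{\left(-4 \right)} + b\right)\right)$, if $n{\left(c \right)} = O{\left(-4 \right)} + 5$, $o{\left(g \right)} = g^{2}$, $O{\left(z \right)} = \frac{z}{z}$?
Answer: $0$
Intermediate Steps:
$b = 9$
$O{\left(z \right)} = 1$
$n{\left(c \right)} = 6$ ($n{\left(c \right)} = 1 + 5 = 6$)
$o{\left(5 \right)} \left(-15 + \left(n{\left(-4 \right)} + b\right)\right) = 5^{2} \left(-15 + \left(6 + 9\right)\right) = 25 \left(-15 + 15\right) = 25 \cdot 0 = 0$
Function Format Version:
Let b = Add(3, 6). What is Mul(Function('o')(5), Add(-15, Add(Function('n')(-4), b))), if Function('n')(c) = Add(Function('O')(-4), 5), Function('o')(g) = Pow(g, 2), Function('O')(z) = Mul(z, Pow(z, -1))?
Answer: 0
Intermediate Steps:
b = 9
Function('O')(z) = 1
Function('n')(c) = 6 (Function('n')(c) = Add(1, 5) = 6)
Mul(Function('o')(5), Add(-15, Add(Function('n')(-4), b))) = Mul(Pow(5, 2), Add(-15, Add(6, 9))) = Mul(25, Add(-15, 15)) = Mul(25, 0) = 0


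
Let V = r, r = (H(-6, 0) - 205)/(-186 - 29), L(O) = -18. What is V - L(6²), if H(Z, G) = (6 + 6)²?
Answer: 3931/215 ≈ 18.284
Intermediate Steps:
H(Z, G) = 144 (H(Z, G) = 12² = 144)
r = 61/215 (r = (144 - 205)/(-186 - 29) = -61/(-215) = -61*(-1/215) = 61/215 ≈ 0.28372)
V = 61/215 ≈ 0.28372
V - L(6²) = 61/215 - 1*(-18) = 61/215 + 18 = 3931/215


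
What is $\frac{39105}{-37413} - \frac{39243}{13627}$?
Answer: $- \frac{222342466}{56647439} \approx -3.925$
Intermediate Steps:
$\frac{39105}{-37413} - \frac{39243}{13627} = 39105 \left(- \frac{1}{37413}\right) - \frac{39243}{13627} = - \frac{4345}{4157} - \frac{39243}{13627} = - \frac{222342466}{56647439}$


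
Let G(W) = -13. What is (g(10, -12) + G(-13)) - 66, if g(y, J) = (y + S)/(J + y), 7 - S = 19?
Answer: -78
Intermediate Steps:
S = -12 (S = 7 - 1*19 = 7 - 19 = -12)
g(y, J) = (-12 + y)/(J + y) (g(y, J) = (y - 12)/(J + y) = (-12 + y)/(J + y))
(g(10, -12) + G(-13)) - 66 = ((-12 + 10)/(-12 + 10) - 13) - 66 = (-2/(-2) - 13) - 66 = (-1/2*(-2) - 13) - 66 = (1 - 13) - 66 = -12 - 66 = -78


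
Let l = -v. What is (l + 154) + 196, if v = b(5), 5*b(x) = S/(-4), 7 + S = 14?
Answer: 7007/20 ≈ 350.35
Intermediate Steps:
S = 7 (S = -7 + 14 = 7)
b(x) = -7/20 (b(x) = (7/(-4))/5 = (7*(-¼))/5 = (⅕)*(-7/4) = -7/20)
v = -7/20 ≈ -0.35000
l = 7/20 (l = -1*(-7/20) = 7/20 ≈ 0.35000)
(l + 154) + 196 = (7/20 + 154) + 196 = 3087/20 + 196 = 7007/20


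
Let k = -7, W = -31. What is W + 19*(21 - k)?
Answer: 501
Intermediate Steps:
W + 19*(21 - k) = -31 + 19*(21 - 1*(-7)) = -31 + 19*(21 + 7) = -31 + 19*28 = -31 + 532 = 501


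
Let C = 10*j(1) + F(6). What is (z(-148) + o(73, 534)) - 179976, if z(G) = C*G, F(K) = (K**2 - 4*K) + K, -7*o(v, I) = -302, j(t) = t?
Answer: -1288538/7 ≈ -1.8408e+5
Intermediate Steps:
o(v, I) = 302/7 (o(v, I) = -1/7*(-302) = 302/7)
F(K) = K**2 - 3*K
C = 28 (C = 10*1 + 6*(-3 + 6) = 10 + 6*3 = 10 + 18 = 28)
z(G) = 28*G
(z(-148) + o(73, 534)) - 179976 = (28*(-148) + 302/7) - 179976 = (-4144 + 302/7) - 179976 = -28706/7 - 179976 = -1288538/7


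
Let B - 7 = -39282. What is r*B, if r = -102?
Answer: 4006050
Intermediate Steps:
B = -39275 (B = 7 - 39282 = -39275)
r*B = -102*(-39275) = 4006050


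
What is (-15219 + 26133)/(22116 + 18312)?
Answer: 1819/6738 ≈ 0.26996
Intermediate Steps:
(-15219 + 26133)/(22116 + 18312) = 10914/40428 = 10914*(1/40428) = 1819/6738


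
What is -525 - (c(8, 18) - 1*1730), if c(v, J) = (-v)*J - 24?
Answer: 1373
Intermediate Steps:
c(v, J) = -24 - J*v (c(v, J) = -J*v - 24 = -24 - J*v)
-525 - (c(8, 18) - 1*1730) = -525 - ((-24 - 1*18*8) - 1*1730) = -525 - ((-24 - 144) - 1730) = -525 - (-168 - 1730) = -525 - 1*(-1898) = -525 + 1898 = 1373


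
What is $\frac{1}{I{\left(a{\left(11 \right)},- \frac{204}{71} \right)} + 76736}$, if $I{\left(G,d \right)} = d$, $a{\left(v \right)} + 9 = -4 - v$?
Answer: $\frac{71}{5448052} \approx 1.3032 \cdot 10^{-5}$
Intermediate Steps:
$a{\left(v \right)} = -13 - v$ ($a{\left(v \right)} = -9 - \left(4 + v\right) = -13 - v$)
$\frac{1}{I{\left(a{\left(11 \right)},- \frac{204}{71} \right)} + 76736} = \frac{1}{- \frac{204}{71} + 76736} = \frac{1}{\frac{5448052}{71}} = \frac{71}{5448052}$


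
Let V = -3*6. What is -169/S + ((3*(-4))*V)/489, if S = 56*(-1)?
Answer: 31579/9128 ≈ 3.4596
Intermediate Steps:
V = -18
S = -56
-169/S + ((3*(-4))*V)/489 = -169/(-56) + ((3*(-4))*(-18))/489 = -169*(-1/56) - 12*(-18)*(1/489) = 169/56 + 216*(1/489) = 169/56 + 72/163 = 31579/9128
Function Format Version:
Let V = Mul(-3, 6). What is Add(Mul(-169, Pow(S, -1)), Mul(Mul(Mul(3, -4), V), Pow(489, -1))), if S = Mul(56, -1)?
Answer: Rational(31579, 9128) ≈ 3.4596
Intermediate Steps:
V = -18
S = -56
Add(Mul(-169, Pow(S, -1)), Mul(Mul(Mul(3, -4), V), Pow(489, -1))) = Add(Mul(-169, Pow(-56, -1)), Mul(Mul(Mul(3, -4), -18), Pow(489, -1))) = Add(Mul(-169, Rational(-1, 56)), Mul(Mul(-12, -18), Rational(1, 489))) = Add(Rational(169, 56), Mul(216, Rational(1, 489))) = Add(Rational(169, 56), Rational(72, 163)) = Rational(31579, 9128)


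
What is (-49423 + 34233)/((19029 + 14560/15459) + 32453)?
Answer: -117411105/397937399 ≈ -0.29505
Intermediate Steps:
(-49423 + 34233)/((19029 + 14560/15459) + 32453) = -15190/((19029 + 14560*(1/15459)) + 32453) = -15190/((19029 + 14560/15459) + 32453) = -15190/(294183871/15459 + 32453) = -15190/795874798/15459 = -15190*15459/795874798 = -117411105/397937399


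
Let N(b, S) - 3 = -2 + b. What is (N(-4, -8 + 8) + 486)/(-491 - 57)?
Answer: -483/548 ≈ -0.88139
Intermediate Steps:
N(b, S) = 1 + b (N(b, S) = 3 + (-2 + b) = 1 + b)
(N(-4, -8 + 8) + 486)/(-491 - 57) = ((1 - 4) + 486)/(-491 - 57) = (-3 + 486)/(-548) = 483*(-1/548) = -483/548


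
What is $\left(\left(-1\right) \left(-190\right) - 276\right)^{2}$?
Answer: $7396$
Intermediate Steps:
$\left(\left(-1\right) \left(-190\right) - 276\right)^{2} = \left(190 - 276\right)^{2} = \left(-86\right)^{2} = 7396$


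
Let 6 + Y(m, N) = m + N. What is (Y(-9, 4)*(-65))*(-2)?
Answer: -1430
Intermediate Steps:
Y(m, N) = -6 + N + m (Y(m, N) = -6 + (m + N) = -6 + (N + m) = -6 + N + m)
(Y(-9, 4)*(-65))*(-2) = ((-6 + 4 - 9)*(-65))*(-2) = -11*(-65)*(-2) = 715*(-2) = -1430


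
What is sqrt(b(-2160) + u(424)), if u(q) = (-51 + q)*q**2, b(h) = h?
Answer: 4*sqrt(4190893) ≈ 8188.7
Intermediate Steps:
u(q) = q**2*(-51 + q)
sqrt(b(-2160) + u(424)) = sqrt(-2160 + 424**2*(-51 + 424)) = sqrt(-2160 + 179776*373) = sqrt(-2160 + 67056448) = sqrt(67054288) = 4*sqrt(4190893)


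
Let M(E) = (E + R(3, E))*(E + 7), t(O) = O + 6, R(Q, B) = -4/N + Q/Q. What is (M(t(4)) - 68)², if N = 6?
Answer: 104329/9 ≈ 11592.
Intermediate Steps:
R(Q, B) = ⅓ (R(Q, B) = -4/6 + Q/Q = -4*⅙ + 1 = -⅔ + 1 = ⅓)
t(O) = 6 + O
M(E) = (7 + E)*(⅓ + E) (M(E) = (E + ⅓)*(E + 7) = (⅓ + E)*(7 + E) = (7 + E)*(⅓ + E))
(M(t(4)) - 68)² = ((7/3 + (6 + 4)² + 22*(6 + 4)/3) - 68)² = ((7/3 + 10² + (22/3)*10) - 68)² = ((7/3 + 100 + 220/3) - 68)² = (527/3 - 68)² = (323/3)² = 104329/9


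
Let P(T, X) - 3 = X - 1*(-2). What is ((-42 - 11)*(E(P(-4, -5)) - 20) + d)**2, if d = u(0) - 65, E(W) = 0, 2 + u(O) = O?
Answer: 986049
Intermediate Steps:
P(T, X) = 5 + X (P(T, X) = 3 + (X - 1*(-2)) = 3 + (X + 2) = 3 + (2 + X) = 5 + X)
u(O) = -2 + O
d = -67 (d = (-2 + 0) - 65 = -2 - 65 = -67)
((-42 - 11)*(E(P(-4, -5)) - 20) + d)**2 = ((-42 - 11)*(0 - 20) - 67)**2 = (-53*(-20) - 67)**2 = (1060 - 67)**2 = 993**2 = 986049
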